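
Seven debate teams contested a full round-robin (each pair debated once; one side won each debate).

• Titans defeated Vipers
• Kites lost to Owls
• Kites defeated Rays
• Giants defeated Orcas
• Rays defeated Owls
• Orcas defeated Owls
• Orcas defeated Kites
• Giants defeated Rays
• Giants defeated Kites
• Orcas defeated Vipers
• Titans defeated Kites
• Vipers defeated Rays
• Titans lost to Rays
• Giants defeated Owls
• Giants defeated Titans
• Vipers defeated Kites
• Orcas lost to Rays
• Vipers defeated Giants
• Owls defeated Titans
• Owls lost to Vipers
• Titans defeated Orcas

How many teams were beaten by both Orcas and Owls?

Orcas beat: Owls, Kites, Vipers.
Owls beat: Titans, Kites.
Both beat: Kites — 1.

1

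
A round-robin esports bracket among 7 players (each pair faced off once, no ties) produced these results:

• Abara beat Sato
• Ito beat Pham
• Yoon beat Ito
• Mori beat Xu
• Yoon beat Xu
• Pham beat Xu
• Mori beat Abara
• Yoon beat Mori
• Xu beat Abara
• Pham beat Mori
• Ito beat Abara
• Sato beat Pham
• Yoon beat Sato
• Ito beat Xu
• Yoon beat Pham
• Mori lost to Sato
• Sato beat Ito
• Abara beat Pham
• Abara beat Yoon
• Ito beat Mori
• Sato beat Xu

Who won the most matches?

Yoon

Win totals: Yoon 5, Sato 4, Ito 4, Abara 3, Mori 2, Pham 2, Xu 1.
Yoon leads with 5 wins (next highest: 4).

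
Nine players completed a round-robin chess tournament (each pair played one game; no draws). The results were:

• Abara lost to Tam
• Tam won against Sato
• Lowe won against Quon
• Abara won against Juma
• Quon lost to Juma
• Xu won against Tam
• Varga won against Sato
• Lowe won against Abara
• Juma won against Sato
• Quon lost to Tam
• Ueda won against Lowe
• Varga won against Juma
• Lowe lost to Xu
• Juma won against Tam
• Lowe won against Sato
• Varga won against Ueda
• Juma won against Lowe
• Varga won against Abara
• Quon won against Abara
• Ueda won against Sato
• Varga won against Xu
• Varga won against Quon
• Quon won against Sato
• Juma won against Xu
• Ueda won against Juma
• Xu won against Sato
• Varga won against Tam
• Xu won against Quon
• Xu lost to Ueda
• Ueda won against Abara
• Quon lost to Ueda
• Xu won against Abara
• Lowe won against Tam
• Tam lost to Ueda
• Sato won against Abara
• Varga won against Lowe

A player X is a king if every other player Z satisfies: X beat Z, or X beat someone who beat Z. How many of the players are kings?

Ueda cannot reach Varga in two steps.
Xu cannot reach Ueda, Varga in two steps.
Sato cannot reach Ueda, Xu, Quon, Varga, Lowe, Tam in two steps.
Quon cannot reach Ueda, Xu, Varga, Lowe, Tam in two steps.
Varga reaches everyone (king).
Juma cannot reach Ueda, Varga in two steps.
Abara cannot reach Ueda, Varga in two steps.
Lowe cannot reach Ueda, Xu, Varga in two steps.
Tam cannot reach Ueda, Xu, Varga, Lowe in two steps.
Kings: Varga — 1.

1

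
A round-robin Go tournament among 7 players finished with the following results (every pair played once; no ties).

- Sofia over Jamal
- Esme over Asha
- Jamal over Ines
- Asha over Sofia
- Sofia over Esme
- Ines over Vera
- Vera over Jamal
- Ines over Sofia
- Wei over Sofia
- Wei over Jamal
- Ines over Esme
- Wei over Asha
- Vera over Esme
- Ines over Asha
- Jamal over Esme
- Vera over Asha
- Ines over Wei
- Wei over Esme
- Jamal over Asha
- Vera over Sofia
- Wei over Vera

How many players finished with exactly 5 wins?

Win totals: Wei 5, Vera 4, Sofia 2, Asha 1, Jamal 3, Esme 1, Ines 5.
Exactly 5: Wei, Ines — 2 players.

2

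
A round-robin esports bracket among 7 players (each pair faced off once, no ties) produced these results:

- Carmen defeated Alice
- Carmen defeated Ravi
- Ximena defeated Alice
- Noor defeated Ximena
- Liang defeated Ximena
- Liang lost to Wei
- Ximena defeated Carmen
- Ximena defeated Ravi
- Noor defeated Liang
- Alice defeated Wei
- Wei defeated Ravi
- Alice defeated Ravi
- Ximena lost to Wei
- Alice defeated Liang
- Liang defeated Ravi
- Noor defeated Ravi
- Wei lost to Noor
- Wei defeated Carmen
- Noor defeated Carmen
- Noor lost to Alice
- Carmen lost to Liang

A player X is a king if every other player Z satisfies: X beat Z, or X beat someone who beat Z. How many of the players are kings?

Alice reaches everyone (king).
Ravi cannot reach Alice, Noor, Wei, Ximena, Liang, Carmen in two steps.
Noor reaches everyone (king).
Wei cannot reach Noor in two steps.
Ximena reaches everyone (king).
Liang cannot reach Noor, Wei in two steps.
Carmen cannot reach Ximena in two steps.
Kings: Alice, Noor, Ximena — 3.

3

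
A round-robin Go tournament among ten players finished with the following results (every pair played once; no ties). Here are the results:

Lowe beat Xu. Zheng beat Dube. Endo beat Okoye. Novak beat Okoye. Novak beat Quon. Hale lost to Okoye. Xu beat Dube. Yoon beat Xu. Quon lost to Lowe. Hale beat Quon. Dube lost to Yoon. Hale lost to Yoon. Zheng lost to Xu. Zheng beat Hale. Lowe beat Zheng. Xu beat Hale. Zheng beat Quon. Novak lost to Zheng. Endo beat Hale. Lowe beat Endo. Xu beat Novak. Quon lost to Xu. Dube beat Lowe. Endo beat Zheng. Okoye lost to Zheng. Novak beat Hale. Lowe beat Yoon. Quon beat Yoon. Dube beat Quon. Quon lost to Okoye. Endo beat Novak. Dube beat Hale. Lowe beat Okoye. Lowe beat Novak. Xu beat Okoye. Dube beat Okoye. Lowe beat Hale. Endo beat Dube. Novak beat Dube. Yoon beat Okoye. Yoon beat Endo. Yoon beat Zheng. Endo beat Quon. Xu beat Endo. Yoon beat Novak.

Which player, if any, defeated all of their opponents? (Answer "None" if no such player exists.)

None

Highest win total is Lowe with 8 (out of 9 possible).
Lowe lost to Dube, so no player went undefeated.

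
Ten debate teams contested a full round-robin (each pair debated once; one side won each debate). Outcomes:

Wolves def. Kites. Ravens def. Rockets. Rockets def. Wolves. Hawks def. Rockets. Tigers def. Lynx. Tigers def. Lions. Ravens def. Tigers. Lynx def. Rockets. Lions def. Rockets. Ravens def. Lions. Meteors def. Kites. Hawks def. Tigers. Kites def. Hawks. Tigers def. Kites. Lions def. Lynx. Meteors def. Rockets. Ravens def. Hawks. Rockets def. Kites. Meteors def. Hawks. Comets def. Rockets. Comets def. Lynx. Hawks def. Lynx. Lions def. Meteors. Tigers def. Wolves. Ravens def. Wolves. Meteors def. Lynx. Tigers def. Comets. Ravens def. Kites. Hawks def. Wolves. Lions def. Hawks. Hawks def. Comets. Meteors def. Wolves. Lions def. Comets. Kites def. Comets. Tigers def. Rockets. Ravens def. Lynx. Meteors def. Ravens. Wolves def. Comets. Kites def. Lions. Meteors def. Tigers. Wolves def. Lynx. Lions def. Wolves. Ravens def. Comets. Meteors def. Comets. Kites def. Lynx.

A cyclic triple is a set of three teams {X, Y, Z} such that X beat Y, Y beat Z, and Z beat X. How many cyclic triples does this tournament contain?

Win totals: Kites 4, Lions 6, Wolves 3, Meteors 8, Ravens 8, Comets 2, Hawks 5, Tigers 6, Rockets 2, Lynx 1.
A team with w wins dominates both others in C(w,2) triples; summing gives 6 + 15 + 3 + 28 + 28 + 1 + 10 + 15 + 1 + 0 = 107 transitive triples.
Total triples C(10,3) = 120, so cyclic triples = 120 − 107 = 13.

13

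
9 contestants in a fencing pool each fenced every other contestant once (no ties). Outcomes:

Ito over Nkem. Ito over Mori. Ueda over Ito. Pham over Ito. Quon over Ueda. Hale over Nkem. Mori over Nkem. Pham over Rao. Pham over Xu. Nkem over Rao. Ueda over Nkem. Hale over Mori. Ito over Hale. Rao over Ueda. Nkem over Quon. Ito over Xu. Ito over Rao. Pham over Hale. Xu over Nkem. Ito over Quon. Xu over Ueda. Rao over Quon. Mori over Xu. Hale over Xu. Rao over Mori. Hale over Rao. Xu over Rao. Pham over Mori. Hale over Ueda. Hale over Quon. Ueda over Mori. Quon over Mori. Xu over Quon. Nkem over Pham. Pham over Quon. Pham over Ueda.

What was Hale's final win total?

Hale's results: beat Quon, Nkem, Ueda, Rao, Mori, Xu; lost to Ito, Pham.
That is 6 wins.

6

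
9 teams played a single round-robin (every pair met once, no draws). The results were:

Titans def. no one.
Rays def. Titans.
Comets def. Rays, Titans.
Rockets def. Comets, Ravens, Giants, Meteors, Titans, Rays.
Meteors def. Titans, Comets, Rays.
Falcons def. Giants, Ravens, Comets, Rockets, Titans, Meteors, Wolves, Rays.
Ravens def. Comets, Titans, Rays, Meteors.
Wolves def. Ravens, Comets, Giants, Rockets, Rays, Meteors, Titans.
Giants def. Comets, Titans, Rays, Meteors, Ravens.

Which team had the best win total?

Falcons

Win totals: Meteors 3, Comets 2, Rockets 6, Ravens 4, Giants 5, Falcons 8, Titans 0, Rays 1, Wolves 7.
Falcons leads with 8 wins (next highest: 7).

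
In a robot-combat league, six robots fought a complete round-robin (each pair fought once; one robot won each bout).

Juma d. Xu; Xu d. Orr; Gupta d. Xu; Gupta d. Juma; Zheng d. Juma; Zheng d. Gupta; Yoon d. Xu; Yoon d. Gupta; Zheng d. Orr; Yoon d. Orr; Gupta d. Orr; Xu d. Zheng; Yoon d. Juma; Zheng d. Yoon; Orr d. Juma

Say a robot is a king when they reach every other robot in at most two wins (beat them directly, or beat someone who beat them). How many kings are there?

Orr cannot reach Gupta, Zheng, Yoon in two steps.
Gupta cannot reach Yoon in two steps.
Zheng reaches everyone (king).
Juma cannot reach Gupta, Yoon in two steps.
Yoon reaches everyone (king).
Xu reaches everyone (king).
Kings: Zheng, Yoon, Xu — 3.

3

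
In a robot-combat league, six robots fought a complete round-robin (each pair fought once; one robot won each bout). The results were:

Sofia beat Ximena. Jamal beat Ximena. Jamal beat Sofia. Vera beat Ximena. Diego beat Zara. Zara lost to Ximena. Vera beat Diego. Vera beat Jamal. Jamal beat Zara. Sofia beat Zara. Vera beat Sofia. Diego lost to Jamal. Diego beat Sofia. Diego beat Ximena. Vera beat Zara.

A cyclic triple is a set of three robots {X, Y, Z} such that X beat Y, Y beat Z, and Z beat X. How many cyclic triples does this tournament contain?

Of the C(6,3) = 20 triples, the cyclic ones are: none.
That is 0.

0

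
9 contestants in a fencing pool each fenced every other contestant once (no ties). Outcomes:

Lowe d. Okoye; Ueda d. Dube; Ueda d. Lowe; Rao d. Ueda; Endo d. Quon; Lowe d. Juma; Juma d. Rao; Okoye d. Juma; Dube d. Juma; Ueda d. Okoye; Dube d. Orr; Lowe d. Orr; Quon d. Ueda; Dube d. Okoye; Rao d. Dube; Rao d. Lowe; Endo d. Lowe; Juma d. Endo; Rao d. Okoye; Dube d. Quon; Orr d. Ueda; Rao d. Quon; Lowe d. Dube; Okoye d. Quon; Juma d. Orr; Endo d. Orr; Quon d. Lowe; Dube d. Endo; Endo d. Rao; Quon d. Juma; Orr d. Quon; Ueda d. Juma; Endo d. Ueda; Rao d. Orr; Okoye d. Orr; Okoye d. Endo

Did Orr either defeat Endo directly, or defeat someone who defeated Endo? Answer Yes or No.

Orr did not beat Endo directly.
Orr beat Quon, Ueda, but each of them lost to Endo. No two-step path.

No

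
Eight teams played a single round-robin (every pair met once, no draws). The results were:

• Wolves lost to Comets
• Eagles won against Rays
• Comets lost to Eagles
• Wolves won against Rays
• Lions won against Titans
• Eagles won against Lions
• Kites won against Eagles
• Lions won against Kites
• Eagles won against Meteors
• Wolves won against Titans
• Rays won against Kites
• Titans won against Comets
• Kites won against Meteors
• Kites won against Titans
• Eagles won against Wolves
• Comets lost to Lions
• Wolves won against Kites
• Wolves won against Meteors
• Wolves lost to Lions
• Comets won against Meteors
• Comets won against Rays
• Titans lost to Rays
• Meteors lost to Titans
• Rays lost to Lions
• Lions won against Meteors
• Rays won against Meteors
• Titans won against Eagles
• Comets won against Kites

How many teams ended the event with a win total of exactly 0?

1

Win totals: Titans 3, Wolves 4, Lions 6, Eagles 5, Meteors 0, Kites 3, Rays 3, Comets 4.
Exactly 0: Meteors — 1 team.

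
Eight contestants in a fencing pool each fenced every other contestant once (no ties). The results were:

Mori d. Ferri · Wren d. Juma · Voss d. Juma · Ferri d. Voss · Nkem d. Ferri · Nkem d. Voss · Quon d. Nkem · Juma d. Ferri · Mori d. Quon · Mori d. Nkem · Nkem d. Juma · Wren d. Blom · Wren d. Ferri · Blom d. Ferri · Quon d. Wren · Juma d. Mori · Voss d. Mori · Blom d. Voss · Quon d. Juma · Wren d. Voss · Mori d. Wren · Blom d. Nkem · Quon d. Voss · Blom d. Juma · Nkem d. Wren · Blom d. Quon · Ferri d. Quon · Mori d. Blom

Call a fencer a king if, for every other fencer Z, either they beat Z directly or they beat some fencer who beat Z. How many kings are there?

7

Quon reaches everyone (king).
Ferri cannot reach Blom in two steps.
Wren reaches everyone (king).
Juma reaches everyone (king).
Nkem reaches everyone (king).
Blom reaches everyone (king).
Voss reaches everyone (king).
Mori reaches everyone (king).
Kings: Quon, Wren, Juma, Nkem, Blom, Voss, Mori — 7.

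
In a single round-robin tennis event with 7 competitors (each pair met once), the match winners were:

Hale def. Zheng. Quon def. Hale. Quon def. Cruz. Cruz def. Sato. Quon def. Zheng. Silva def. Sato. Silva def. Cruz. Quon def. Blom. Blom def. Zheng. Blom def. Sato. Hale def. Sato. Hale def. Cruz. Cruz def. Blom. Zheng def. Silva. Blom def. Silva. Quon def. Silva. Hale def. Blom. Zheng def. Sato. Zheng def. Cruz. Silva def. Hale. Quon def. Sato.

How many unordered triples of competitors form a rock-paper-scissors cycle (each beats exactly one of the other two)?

4

Win totals: Hale 4, Quon 6, Blom 3, Zheng 3, Silva 3, Cruz 2, Sato 0.
A competitor with w wins dominates both others in C(w,2) triples; summing gives 6 + 15 + 3 + 3 + 3 + 1 + 0 = 31 transitive triples.
Total triples C(7,3) = 35, so cyclic triples = 35 − 31 = 4.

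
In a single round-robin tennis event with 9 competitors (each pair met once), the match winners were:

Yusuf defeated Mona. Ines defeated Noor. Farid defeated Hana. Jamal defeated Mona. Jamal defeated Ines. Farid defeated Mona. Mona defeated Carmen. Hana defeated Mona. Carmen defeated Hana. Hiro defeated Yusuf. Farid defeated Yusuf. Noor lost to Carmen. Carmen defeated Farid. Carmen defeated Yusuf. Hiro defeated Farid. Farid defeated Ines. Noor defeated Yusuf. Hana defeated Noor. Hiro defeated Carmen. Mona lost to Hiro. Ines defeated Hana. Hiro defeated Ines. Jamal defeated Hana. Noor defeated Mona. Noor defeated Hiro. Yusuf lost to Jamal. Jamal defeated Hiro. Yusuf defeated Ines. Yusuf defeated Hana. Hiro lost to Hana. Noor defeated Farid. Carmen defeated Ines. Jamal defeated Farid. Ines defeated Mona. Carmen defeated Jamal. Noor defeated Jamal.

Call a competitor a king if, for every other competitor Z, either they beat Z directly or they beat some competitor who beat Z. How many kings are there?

Farid cannot reach Jamal in two steps.
Carmen reaches everyone (king).
Noor reaches everyone (king).
Hiro reaches everyone (king).
Ines reaches everyone (king).
Jamal reaches everyone (king).
Mona cannot reach Hiro in two steps.
Hana reaches everyone (king).
Yusuf cannot reach Farid, Jamal in two steps.
Kings: Carmen, Noor, Hiro, Ines, Jamal, Hana — 6.

6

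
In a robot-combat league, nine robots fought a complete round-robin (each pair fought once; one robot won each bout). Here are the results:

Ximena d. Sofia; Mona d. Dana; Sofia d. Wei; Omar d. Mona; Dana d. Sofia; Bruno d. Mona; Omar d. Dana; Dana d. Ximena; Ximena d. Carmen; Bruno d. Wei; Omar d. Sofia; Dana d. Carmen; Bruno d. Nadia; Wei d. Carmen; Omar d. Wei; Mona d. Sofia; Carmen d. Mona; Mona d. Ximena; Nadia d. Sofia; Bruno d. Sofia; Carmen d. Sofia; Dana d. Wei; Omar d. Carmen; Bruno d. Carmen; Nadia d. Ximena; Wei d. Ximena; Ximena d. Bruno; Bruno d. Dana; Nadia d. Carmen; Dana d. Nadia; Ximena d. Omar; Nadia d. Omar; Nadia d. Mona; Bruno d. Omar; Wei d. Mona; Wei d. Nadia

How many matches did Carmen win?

2

Carmen's results: beat Mona, Sofia; lost to Ximena, Wei, Dana, Nadia, Bruno, Omar.
That is 2 wins.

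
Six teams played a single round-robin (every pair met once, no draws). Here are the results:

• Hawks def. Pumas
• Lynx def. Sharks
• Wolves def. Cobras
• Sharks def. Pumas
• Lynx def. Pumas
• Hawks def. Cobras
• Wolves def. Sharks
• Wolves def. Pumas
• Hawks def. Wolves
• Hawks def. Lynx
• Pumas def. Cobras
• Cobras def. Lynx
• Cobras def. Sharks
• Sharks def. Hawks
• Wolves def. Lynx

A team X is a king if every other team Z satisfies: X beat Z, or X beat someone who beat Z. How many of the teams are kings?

Lynx cannot reach Wolves in two steps.
Cobras cannot reach Wolves in two steps.
Hawks reaches everyone (king).
Wolves reaches everyone (king).
Sharks reaches everyone (king).
Pumas cannot reach Hawks, Wolves in two steps.
Kings: Hawks, Wolves, Sharks — 3.

3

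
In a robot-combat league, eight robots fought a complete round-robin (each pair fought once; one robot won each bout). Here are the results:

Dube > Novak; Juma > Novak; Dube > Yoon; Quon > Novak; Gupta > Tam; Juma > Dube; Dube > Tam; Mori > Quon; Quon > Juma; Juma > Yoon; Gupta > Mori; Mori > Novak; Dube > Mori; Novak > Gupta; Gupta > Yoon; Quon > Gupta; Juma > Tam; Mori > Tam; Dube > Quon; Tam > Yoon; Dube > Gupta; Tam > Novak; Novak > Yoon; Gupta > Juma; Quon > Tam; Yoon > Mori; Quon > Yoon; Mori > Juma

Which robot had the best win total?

Win totals: Gupta 4, Novak 2, Dube 6, Juma 4, Tam 2, Yoon 1, Mori 4, Quon 5.
Dube leads with 6 wins (next highest: 5).

Dube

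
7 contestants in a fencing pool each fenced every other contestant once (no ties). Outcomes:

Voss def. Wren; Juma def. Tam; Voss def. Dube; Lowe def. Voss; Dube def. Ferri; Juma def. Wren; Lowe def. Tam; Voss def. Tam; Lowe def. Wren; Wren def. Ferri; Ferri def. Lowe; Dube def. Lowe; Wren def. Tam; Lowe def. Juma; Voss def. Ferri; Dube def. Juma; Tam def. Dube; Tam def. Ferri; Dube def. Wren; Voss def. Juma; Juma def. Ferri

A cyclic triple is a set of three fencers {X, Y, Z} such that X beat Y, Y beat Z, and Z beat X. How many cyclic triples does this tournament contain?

Win totals: Juma 3, Lowe 4, Voss 5, Ferri 1, Tam 2, Wren 2, Dube 4.
A fencer with w wins dominates both others in C(w,2) triples; summing gives 3 + 6 + 10 + 0 + 1 + 1 + 6 = 27 transitive triples.
Total triples C(7,3) = 35, so cyclic triples = 35 − 27 = 8.

8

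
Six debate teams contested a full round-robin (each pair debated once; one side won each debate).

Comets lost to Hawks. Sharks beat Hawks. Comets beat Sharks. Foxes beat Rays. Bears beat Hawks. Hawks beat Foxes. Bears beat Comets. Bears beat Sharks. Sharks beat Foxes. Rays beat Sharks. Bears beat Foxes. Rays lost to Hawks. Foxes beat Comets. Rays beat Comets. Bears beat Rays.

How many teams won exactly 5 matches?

1

Win totals: Hawks 3, Bears 5, Rays 2, Comets 1, Foxes 2, Sharks 2.
Exactly 5: Bears — 1 team.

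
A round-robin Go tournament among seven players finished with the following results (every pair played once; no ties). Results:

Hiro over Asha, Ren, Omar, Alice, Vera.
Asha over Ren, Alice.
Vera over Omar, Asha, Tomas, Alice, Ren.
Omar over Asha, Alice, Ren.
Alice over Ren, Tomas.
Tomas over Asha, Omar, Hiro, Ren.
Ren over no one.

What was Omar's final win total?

3

Omar's results: beat Asha, Ren, Alice; lost to Vera, Hiro, Tomas.
That is 3 wins.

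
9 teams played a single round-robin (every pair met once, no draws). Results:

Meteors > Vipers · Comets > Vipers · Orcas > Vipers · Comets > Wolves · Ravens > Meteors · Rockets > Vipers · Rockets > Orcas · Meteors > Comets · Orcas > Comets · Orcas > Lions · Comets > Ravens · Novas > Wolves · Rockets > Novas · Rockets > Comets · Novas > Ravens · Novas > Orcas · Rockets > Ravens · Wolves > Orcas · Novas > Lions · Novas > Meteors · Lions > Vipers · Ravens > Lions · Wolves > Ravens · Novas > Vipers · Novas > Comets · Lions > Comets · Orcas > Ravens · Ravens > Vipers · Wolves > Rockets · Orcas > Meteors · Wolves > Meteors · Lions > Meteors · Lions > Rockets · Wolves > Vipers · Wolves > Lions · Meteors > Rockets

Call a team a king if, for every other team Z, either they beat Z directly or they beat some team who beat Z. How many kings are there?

4

Wolves reaches everyone (king).
Ravens cannot reach Wolves, Novas, Orcas in two steps.
Novas reaches everyone (king).
Meteors cannot reach Lions in two steps.
Vipers cannot reach Wolves, Ravens, Novas, Meteors, Rockets, Orcas, Comets, Lions in two steps.
Rockets reaches everyone (king).
Orcas cannot reach Novas in two steps.
Comets cannot reach Novas in two steps.
Lions reaches everyone (king).
Kings: Wolves, Novas, Rockets, Lions — 4.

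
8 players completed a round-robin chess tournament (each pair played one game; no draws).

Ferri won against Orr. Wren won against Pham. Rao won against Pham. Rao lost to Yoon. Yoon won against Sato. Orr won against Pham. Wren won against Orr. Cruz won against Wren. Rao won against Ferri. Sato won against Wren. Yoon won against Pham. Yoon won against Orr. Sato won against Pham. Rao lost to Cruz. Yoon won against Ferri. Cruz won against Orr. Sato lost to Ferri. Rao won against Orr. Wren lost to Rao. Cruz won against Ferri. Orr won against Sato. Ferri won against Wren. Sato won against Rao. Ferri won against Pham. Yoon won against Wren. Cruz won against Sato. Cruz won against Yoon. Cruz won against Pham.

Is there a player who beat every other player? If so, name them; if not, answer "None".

Cruz has 7 wins out of 7 opponents — a perfect record.

Cruz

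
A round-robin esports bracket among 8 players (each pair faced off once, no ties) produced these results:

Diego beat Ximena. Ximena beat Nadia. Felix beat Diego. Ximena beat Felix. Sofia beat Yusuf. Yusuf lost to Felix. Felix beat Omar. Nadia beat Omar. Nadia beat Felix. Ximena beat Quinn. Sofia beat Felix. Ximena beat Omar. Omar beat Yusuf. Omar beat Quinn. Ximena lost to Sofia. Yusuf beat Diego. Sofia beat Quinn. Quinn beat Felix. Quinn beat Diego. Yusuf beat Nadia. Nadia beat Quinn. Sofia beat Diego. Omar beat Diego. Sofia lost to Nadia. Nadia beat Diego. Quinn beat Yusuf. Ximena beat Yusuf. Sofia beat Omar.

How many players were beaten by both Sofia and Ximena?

Sofia beat: Felix, Yusuf, Quinn, Ximena, Diego, Omar.
Ximena beat: Felix, Nadia, Yusuf, Quinn, Omar.
Both beat: Felix, Yusuf, Quinn, Omar — 4.

4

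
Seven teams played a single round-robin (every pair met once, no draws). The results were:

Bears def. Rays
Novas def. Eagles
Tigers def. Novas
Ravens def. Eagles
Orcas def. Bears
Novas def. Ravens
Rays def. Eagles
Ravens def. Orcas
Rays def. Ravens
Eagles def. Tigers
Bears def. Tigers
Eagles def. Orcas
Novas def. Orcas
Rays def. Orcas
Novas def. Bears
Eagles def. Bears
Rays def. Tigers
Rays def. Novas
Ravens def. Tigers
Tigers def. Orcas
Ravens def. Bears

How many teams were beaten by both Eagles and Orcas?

1

Eagles beat: Tigers, Orcas, Bears.
Orcas beat: Bears.
Both beat: Bears — 1.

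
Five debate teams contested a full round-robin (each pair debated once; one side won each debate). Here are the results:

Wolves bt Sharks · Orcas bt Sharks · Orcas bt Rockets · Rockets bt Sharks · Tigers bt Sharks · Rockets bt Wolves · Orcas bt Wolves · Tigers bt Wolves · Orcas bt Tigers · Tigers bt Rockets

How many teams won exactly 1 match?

Win totals: Sharks 0, Wolves 1, Rockets 2, Orcas 4, Tigers 3.
Exactly 1: Wolves — 1 team.

1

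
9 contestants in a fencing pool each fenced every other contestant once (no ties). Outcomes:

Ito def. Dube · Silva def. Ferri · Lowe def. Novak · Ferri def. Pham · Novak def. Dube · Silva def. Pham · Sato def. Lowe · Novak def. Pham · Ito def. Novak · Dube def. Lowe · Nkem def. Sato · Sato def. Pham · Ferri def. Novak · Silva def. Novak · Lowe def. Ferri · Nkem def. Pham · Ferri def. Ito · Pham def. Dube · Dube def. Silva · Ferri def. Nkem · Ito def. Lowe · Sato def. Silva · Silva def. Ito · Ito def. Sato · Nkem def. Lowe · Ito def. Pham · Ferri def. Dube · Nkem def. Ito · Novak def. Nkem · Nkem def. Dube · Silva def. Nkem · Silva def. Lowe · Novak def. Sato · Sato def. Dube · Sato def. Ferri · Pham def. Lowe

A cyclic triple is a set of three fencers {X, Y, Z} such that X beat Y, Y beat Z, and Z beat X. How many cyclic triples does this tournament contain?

Win totals: Pham 2, Dube 2, Lowe 2, Ferri 5, Silva 6, Ito 5, Sato 5, Nkem 5, Novak 4.
A fencer with w wins dominates both others in C(w,2) triples; summing gives 1 + 1 + 1 + 10 + 15 + 10 + 10 + 10 + 6 = 64 transitive triples.
Total triples C(9,3) = 84, so cyclic triples = 84 − 64 = 20.

20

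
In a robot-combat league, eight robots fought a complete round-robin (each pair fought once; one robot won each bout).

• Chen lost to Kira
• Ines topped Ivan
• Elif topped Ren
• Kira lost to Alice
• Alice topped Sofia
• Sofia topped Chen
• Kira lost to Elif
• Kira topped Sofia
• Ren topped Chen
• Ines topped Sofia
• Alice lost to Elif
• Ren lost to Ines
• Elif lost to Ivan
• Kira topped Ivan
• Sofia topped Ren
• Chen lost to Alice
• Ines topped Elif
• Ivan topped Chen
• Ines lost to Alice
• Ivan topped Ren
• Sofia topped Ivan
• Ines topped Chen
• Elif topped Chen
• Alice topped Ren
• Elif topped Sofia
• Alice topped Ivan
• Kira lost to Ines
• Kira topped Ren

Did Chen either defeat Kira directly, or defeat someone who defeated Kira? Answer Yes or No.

Chen did not beat Kira directly.
Chen beat no one, so there is no intermediate robot.

No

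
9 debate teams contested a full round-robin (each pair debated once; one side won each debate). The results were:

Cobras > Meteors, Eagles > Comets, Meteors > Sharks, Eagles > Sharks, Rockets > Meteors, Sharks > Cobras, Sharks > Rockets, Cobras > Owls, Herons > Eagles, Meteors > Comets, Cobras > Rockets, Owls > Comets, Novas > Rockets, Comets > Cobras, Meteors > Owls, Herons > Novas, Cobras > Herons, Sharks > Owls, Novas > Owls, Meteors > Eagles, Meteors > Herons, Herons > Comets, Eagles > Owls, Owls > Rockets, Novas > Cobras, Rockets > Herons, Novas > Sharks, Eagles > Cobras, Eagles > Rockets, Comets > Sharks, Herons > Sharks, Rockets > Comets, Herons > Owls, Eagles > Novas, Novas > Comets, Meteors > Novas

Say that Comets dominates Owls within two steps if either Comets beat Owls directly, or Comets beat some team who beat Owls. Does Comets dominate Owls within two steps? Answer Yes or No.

Comets did not beat Owls directly.
Comets beat Cobras, Sharks. Of those, Cobras beat Owls.

Yes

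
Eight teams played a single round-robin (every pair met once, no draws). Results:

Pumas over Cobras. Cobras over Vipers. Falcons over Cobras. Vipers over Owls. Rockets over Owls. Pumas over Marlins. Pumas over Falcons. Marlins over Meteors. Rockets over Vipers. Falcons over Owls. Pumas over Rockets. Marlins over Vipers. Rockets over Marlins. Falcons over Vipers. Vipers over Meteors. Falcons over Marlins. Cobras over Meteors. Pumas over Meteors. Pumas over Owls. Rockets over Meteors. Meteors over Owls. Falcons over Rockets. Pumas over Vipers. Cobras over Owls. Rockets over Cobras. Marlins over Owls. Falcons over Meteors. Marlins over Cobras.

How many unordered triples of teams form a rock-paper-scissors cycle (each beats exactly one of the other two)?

0

Win totals: Owls 0, Cobras 3, Falcons 6, Vipers 2, Meteors 1, Marlins 4, Pumas 7, Rockets 5.
A team with w wins dominates both others in C(w,2) triples; summing gives 0 + 3 + 15 + 1 + 0 + 6 + 21 + 10 = 56 transitive triples.
Total triples C(8,3) = 56, so cyclic triples = 56 − 56 = 0.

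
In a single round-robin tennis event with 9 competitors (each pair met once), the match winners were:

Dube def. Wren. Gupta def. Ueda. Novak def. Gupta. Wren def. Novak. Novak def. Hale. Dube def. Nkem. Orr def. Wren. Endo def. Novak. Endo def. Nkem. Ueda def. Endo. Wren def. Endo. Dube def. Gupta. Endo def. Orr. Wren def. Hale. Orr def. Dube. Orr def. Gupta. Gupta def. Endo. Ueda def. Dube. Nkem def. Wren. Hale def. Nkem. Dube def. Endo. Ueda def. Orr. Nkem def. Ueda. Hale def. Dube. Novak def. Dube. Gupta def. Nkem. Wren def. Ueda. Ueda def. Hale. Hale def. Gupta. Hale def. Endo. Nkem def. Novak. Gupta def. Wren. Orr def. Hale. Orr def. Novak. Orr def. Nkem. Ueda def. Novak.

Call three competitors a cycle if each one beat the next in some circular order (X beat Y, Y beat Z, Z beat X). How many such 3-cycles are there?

Win totals: Gupta 4, Endo 3, Ueda 5, Wren 4, Novak 3, Nkem 3, Hale 4, Orr 6, Dube 4.
A competitor with w wins dominates both others in C(w,2) triples; summing gives 6 + 3 + 10 + 6 + 3 + 3 + 6 + 15 + 6 = 58 transitive triples.
Total triples C(9,3) = 84, so cyclic triples = 84 − 58 = 26.

26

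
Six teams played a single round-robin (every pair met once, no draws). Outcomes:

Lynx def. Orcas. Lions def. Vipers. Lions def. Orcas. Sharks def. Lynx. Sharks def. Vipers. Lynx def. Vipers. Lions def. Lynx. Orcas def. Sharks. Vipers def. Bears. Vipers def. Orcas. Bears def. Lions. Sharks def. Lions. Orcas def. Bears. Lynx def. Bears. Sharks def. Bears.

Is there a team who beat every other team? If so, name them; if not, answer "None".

Highest win total is Sharks with 4 (out of 5 possible).
Sharks lost to Orcas, so no team went undefeated.

None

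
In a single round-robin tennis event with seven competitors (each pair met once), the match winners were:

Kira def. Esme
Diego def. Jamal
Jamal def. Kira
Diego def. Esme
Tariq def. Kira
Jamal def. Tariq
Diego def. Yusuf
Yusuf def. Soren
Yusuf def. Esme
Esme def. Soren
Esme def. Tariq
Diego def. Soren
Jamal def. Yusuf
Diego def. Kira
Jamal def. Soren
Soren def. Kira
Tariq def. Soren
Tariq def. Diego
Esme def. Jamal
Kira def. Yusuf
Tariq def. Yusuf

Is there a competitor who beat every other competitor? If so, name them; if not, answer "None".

None

Highest win total is Diego with 5 (out of 6 possible).
Diego lost to Tariq, so no competitor went undefeated.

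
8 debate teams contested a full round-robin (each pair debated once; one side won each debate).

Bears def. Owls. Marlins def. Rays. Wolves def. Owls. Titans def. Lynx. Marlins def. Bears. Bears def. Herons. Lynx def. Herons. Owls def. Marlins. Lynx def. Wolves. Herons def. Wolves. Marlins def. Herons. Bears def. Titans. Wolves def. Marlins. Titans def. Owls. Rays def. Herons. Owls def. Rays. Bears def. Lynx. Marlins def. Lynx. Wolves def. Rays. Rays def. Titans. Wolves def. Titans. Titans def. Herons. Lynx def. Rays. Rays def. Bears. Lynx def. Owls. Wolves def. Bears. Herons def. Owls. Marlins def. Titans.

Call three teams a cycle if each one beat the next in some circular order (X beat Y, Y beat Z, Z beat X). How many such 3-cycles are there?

Win totals: Owls 2, Marlins 5, Rays 3, Herons 2, Bears 4, Lynx 4, Titans 3, Wolves 5.
A team with w wins dominates both others in C(w,2) triples; summing gives 1 + 10 + 3 + 1 + 6 + 6 + 3 + 10 = 40 transitive triples.
Total triples C(8,3) = 56, so cyclic triples = 56 − 40 = 16.

16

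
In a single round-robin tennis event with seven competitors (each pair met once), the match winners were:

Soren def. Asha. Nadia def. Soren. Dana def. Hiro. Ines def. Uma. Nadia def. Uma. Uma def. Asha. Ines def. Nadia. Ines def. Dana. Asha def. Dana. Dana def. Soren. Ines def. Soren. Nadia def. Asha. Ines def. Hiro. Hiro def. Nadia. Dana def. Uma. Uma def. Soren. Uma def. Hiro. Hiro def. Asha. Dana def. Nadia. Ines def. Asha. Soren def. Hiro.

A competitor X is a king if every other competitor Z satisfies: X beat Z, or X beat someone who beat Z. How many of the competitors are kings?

Asha cannot reach Ines in two steps.
Nadia cannot reach Ines in two steps.
Uma cannot reach Ines in two steps.
Ines reaches everyone (king).
Hiro cannot reach Ines in two steps.
Soren cannot reach Uma, Ines in two steps.
Dana cannot reach Ines in two steps.
Kings: Ines — 1.

1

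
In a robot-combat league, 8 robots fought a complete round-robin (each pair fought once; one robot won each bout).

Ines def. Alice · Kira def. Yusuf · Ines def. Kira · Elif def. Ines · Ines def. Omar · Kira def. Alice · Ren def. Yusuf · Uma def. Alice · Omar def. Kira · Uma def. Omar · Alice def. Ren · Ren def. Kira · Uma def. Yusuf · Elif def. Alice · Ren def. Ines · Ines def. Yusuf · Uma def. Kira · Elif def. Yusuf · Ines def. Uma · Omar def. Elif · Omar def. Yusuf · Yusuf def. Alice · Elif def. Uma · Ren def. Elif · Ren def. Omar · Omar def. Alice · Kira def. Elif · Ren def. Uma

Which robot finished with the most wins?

Win totals: Ines 5, Kira 3, Ren 6, Uma 4, Yusuf 1, Elif 4, Alice 1, Omar 4.
Ren leads with 6 wins (next highest: 5).

Ren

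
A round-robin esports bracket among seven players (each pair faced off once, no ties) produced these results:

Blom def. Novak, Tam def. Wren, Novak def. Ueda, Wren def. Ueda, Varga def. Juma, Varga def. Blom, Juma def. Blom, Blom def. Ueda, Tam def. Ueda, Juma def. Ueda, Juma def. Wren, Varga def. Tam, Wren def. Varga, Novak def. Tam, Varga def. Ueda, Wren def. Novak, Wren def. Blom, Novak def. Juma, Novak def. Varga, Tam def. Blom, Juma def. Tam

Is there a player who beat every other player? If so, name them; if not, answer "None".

None

Highest win total is Wren with 4 (out of 6 possible).
Wren lost to Juma, Tam, so no player went undefeated.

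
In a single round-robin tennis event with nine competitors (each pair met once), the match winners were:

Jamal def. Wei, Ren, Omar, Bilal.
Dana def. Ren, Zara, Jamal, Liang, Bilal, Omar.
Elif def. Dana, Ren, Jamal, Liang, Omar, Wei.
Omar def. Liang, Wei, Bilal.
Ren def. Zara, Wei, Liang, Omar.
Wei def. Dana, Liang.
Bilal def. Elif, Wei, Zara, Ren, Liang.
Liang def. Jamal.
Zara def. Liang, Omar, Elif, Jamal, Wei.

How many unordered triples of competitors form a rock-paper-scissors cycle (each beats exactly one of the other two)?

Win totals: Zara 5, Ren 4, Elif 6, Wei 2, Dana 6, Liang 1, Bilal 5, Omar 3, Jamal 4.
A competitor with w wins dominates both others in C(w,2) triples; summing gives 10 + 6 + 15 + 1 + 15 + 0 + 10 + 3 + 6 = 66 transitive triples.
Total triples C(9,3) = 84, so cyclic triples = 84 − 66 = 18.

18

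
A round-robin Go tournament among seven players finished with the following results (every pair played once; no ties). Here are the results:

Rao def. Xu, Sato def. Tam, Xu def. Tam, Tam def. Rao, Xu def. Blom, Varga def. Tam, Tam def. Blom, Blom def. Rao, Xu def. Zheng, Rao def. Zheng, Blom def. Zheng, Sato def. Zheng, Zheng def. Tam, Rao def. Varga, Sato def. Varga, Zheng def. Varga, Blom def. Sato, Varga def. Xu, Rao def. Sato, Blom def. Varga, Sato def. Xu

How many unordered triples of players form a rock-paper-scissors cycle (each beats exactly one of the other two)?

Win totals: Blom 4, Varga 2, Tam 2, Sato 4, Rao 4, Zheng 2, Xu 3.
A player with w wins dominates both others in C(w,2) triples; summing gives 6 + 1 + 1 + 6 + 6 + 1 + 3 = 24 transitive triples.
Total triples C(7,3) = 35, so cyclic triples = 35 − 24 = 11.

11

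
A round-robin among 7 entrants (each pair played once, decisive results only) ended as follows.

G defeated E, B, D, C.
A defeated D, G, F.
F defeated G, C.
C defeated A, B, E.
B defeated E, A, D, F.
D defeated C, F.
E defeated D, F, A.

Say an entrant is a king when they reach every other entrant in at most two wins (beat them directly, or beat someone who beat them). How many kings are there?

A reaches everyone (king).
B reaches everyone (king).
C reaches everyone (king).
D reaches everyone (king).
E cannot reach B in two steps.
F reaches everyone (king).
G reaches everyone (king).
Kings: A, B, C, D, F, G — 6.

6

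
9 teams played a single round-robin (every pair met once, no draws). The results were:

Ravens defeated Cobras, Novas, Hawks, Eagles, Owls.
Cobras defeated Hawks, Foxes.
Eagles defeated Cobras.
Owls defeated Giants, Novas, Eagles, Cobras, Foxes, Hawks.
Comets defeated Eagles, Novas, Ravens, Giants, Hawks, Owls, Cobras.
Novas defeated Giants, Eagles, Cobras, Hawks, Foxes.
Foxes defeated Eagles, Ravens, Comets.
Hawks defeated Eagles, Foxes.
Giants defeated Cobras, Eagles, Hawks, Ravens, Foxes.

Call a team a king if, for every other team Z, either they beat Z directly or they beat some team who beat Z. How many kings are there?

Comets reaches everyone (king).
Hawks cannot reach Owls, Novas, Giants in two steps.
Cobras cannot reach Owls, Novas, Giants in two steps.
Owls reaches everyone (king).
Foxes reaches everyone (king).
Novas cannot reach Owls in two steps.
Giants reaches everyone (king).
Ravens cannot reach Comets in two steps.
Eagles cannot reach Comets, Owls, Novas, Giants, Ravens in two steps.
Kings: Comets, Owls, Foxes, Giants — 4.

4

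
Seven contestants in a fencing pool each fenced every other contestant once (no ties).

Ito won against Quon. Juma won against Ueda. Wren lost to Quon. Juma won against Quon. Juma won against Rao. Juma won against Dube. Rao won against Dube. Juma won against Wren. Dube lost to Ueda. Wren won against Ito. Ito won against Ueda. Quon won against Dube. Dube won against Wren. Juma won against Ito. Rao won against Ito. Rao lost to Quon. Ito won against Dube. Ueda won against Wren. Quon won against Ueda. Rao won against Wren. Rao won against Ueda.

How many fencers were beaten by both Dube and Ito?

0

Dube beat: Wren.
Ito beat: Ueda, Quon, Dube.
No one was beaten by both.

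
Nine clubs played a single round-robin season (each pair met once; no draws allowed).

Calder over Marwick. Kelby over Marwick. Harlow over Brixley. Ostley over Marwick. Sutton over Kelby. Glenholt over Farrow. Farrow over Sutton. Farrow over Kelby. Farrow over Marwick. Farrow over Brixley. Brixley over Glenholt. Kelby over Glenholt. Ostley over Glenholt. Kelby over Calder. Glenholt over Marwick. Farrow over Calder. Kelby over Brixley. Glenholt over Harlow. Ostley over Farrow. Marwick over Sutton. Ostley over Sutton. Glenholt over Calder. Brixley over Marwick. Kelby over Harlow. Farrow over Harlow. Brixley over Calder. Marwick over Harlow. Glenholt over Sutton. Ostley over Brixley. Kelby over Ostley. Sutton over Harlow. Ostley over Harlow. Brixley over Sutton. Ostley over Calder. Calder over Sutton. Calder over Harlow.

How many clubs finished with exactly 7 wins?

1

Win totals: Harlow 1, Brixley 4, Farrow 6, Calder 3, Sutton 2, Ostley 7, Kelby 6, Marwick 2, Glenholt 5.
Exactly 7: Ostley — 1 club.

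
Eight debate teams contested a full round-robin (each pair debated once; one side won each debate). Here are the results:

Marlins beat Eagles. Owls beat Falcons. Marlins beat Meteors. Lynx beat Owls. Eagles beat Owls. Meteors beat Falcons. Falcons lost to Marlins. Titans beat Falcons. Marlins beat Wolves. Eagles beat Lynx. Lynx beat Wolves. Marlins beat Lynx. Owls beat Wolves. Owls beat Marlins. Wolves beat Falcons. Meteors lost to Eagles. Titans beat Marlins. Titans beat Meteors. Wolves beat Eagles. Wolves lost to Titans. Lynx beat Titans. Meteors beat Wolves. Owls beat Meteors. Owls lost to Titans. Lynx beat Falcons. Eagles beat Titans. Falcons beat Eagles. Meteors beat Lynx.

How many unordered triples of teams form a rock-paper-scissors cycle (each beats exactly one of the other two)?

Win totals: Marlins 5, Wolves 2, Falcons 1, Meteors 3, Eagles 4, Owls 4, Titans 5, Lynx 4.
A team with w wins dominates both others in C(w,2) triples; summing gives 10 + 1 + 0 + 3 + 6 + 6 + 10 + 6 = 42 transitive triples.
Total triples C(8,3) = 56, so cyclic triples = 56 − 42 = 14.

14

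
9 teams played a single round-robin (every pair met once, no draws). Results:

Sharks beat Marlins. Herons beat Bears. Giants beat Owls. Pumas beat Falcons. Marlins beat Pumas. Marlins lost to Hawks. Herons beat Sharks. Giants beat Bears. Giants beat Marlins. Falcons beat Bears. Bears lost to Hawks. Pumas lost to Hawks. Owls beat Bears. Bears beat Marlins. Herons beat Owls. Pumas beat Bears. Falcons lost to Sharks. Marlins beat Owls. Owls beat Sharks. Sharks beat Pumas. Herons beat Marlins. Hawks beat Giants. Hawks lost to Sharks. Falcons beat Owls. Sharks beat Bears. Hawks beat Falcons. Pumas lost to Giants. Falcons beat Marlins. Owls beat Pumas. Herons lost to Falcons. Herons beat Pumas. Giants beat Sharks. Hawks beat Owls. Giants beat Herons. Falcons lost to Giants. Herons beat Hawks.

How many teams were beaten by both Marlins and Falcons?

1

Marlins beat: Owls, Pumas.
Falcons beat: Owls, Marlins, Bears, Herons.
Both beat: Owls — 1.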